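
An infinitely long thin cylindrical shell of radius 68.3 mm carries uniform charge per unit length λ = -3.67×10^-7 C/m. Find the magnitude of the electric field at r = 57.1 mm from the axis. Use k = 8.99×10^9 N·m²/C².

Take a coaxial cylindrical Gaussian surface of radius r = 57.1 mm and length L (r < 68.3 mm, inside the shell).
No charge is enclosed, so Gauss's law gives E·2πrL = 0 ⇒ E = 0.

E = 0 (no enclosed charge)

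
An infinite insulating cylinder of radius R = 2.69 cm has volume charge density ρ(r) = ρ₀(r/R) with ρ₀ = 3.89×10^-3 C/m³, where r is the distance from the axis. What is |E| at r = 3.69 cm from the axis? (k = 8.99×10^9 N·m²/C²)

Coaxial Gaussian cylinder, radius r = 3.69 cm, length L (r > R, full charge per length enclosed).
λ_enc = 2π ∫₀^R ρ₀(r'/R)^1 r' dr' = 2πρ₀R²/3 = 5.895e-6 C/m.
Since E is radial and uniform over the curved surface, Φ = E·2πrL = Q_enc/ε₀ = λ_enc L/ε₀.
E = 2k|λ_enc|/r = 2(8.99×10^9)(5.895e-6)/(0.0369) = 2.87e6 N/C.

|E| = 2.87e6 N/C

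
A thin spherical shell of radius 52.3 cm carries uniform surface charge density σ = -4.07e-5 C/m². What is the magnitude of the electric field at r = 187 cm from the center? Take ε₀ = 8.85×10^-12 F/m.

Symmetry ⇒ E = E(r) r̂. Gaussian sphere of radius r = 187 cm (r > 52.3 cm).
The entire shell is enclosed: Q_enc = σ·4πR² = (-4.07e-5)·4π·(0.523)² = -1.399×10^-4 C.
By Gauss's law, ∮E·dA = E·4πr² = Q_enc/ε₀.
E = |Q_enc|/(4πε₀r²) = (1.399×10^-4)/(4π·8.85×10^-12·(1.87)²) = 3.60e5 N/C.

E ≈ 3.60×10^5 N/C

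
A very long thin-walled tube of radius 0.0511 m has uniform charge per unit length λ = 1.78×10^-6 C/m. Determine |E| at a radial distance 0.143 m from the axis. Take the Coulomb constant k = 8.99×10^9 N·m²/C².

2.24×10^5 N/C

Take a coaxial cylindrical Gaussian surface of radius r = 0.143 m and length L (r > 0.0511 m).
The full line charge is enclosed: λ_enc = 1.78e-6 C/m.
Since E is radial and uniform over the curved surface, Φ = E·2πrL = Q_enc/ε₀ = λ_enc L/ε₀.
E = 2k|λ_enc|/r = 2(8.99×10^9)(1.78×10^-6)/(0.143) = 2.24e5 N/C.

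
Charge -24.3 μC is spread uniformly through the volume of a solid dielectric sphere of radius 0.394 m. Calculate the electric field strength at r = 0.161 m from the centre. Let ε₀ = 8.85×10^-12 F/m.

E = 5.75×10^5 V/m

By spherical symmetry E is radial; choose a Gaussian sphere of radius r = 0.161 m (r < R).
Only the charge within r is enclosed: Q_enc = Q·(r/R)³ = (-24.3 μC)·(0.161 m/0.394 m)³ = -1.658e-6 C.
Gauss's law: E·4πr² = Q_enc/ε₀.
E = |Q_enc|/(4πε₀r²) = (1.658×10^-6)/(4π·8.85×10^-12·(0.161)²) = 5.75e5 N/C.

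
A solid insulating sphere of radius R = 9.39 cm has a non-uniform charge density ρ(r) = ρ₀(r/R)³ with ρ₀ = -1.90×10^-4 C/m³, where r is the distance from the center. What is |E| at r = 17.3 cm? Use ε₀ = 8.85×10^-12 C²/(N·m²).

|E| ≈ 9.90×10^4 N/C

By spherical symmetry E is radial; choose a Gaussian sphere of radius r = 17.3 cm (r > R, all charge enclosed).
Q_enc = 4π ∫₀^R ρ₀(r'/R)^3 r'² dr' = 4πρ₀R³/6 = -3.295×10^-7 C.
Applying ∮E·dA = Q_enc/ε₀ with Φ = E(4πr²):
E = |Q_enc|/(4πε₀r²) = (3.295×10^-7)/(4π·8.85×10^-12·(0.173)²) = 9.90×10^4 N/C.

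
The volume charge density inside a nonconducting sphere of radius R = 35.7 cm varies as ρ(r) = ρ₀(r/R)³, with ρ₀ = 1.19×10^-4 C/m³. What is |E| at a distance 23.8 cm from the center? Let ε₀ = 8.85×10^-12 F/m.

Use a concentric Gaussian sphere at r = 23.8 cm (r < R).
Integrate the density: Q_enc = 4π ∫₀^r ρ₀(r'/R)^3 r'² dr' = 4πρ₀ r^6/(6·R³) = 9.955×10^-7 C.
Since E is radial and uniform over the Gaussian sphere, Φ = E·4πr² = Q_enc/ε₀.
E = |Q_enc|/(4πε₀r²) = (9.955e-7)/(4π·8.85×10^-12·(0.238)²) = 1.58×10^5 N/C.

|E| ≈ 1.58e5 N/C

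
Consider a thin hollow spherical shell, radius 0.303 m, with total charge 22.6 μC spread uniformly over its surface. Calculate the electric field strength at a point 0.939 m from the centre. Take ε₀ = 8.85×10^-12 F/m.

By spherical symmetry E is radial; choose a Gaussian sphere of radius r = 0.939 m (r > 0.303 m).
The entire shell is enclosed: Q_enc = 2.26e-5 C.
Since E is radial and uniform over the Gaussian sphere, Φ = E·4πr² = Q_enc/ε₀.
E = |Q_enc|/(4πε₀r²) = (2.26×10^-5)/(4π·8.85×10^-12·(0.939)²) = 2.30e5 N/C.

E ≈ 2.30×10^5 N/C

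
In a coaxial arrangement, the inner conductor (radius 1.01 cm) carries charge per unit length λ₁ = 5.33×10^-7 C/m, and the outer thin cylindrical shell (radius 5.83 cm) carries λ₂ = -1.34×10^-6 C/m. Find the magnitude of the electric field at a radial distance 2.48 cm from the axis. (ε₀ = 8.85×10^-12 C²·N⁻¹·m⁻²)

|E| = 3.87×10^5 N/C

Choose a coaxial cylinder of radius r = 2.48 cm (arbitrary length L) as the Gaussian surface (between the conductors, 1.01 cm < r < 5.83 cm).
The shell at 5.83 cm lies outside the Gaussian surface, so λ_enc = λ₁ = 5.33×10^-7 C/m.
Applying ∮E·dA = Q_enc/ε₀ with the end caps contributing no flux:
E = |λ_enc|/(2πε₀r) = (5.33×10^-7)/(2π·8.85×10^-12·0.0248) = 3.87×10^5 N/C.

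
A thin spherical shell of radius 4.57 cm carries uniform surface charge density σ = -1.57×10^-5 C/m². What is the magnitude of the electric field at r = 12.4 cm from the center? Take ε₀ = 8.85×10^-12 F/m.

E ≈ 2.41×10^5 N/C

Use a concentric Gaussian sphere at r = 12.4 cm (r > 4.57 cm).
The entire shell is enclosed: Q_enc = σ·4πR² = (-1.57e-5)·4π·(0.0457)² = -4.12×10^-7 C.
By Gauss's law, ∮E·dA = E·4πr² = Q_enc/ε₀.
E = |Q_enc|/(4πε₀r²) = (4.12e-7)/(4π·8.85×10^-12·(0.124)²) = 2.41×10^5 N/C.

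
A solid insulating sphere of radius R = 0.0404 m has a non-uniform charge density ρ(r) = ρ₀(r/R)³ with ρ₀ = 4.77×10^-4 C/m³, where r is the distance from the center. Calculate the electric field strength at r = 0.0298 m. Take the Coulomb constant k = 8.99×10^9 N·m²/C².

Use a concentric Gaussian sphere at r = 0.0298 m (r < R).
Integrate the density: Q_enc = 4π ∫₀^r ρ₀(r'/R)^3 r'² dr' = 4πρ₀ r^6/(6·R³) = 1.061×10^-8 C.
Since E is radial and uniform over the Gaussian sphere, Φ = E·4πr² = Q_enc/ε₀.
E = k|Q_enc|/r² = (8.99×10^9)(1.061×10^-8)/(0.0298)² = 1.07×10^5 N/C.

1.07e5 V/m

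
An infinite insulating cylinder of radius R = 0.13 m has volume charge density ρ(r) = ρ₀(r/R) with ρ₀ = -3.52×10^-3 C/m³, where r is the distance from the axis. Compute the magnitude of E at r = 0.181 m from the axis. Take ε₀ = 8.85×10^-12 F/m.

Coaxial Gaussian cylinder, radius r = 0.181 m, length L (r > R, full charge per length enclosed).
λ_enc = 2π ∫₀^R ρ₀(r'/R)^1 r' dr' = 2πρ₀R²/3 = -1.246×10^-4 C/m.
Since E is radial and uniform over the curved surface, Φ = E·2πrL = Q_enc/ε₀ = λ_enc L/ε₀.
E = |λ_enc|/(2πε₀r) = (1.246×10^-4)/(2π·8.85×10^-12·0.181) = 1.24×10^7 N/C.

E ≈ 1.24×10^7 N/C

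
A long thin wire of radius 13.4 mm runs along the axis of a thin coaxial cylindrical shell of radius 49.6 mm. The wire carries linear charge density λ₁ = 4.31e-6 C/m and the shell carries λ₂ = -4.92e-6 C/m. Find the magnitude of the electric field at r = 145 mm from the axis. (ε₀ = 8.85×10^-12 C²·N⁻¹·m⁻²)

E ≈ 7.57×10^4 V/m

Choose a coaxial cylinder of radius r = 145 mm (arbitrary length L) as the Gaussian surface (r > 49.6 mm, enclosing both).
λ_enc = λ₁ + λ₂ = (4.31×10^-6) + (-4.92e-6) = -6.10e-7 C/m.
Gauss's law: E·2πrL = λ_enc L/ε₀.
E = |λ_enc|/(2πε₀r) = (6.10e-7)/(2π·8.85×10^-12·0.145) = 7.57×10^4 N/C.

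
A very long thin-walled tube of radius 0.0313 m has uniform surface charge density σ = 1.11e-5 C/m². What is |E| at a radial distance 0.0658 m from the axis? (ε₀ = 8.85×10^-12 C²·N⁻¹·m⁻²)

By cylindrical symmetry E is radial; use a coaxial Gaussian cylinder of radius 0.0658 m and length L (r > 0.0313 m).
The whole shell is enclosed: λ_enc = σ·2πR = (1.11e-5)·2π·(0.0313) = 2.183×10^-6 C/m.
Gauss's law: E·2πrL = λ_enc L/ε₀.
E = |λ_enc|/(2πε₀r) = (2.183e-6)/(2π·8.85×10^-12·0.0658) = 5.97e5 N/C.

5.97×10^5 V/m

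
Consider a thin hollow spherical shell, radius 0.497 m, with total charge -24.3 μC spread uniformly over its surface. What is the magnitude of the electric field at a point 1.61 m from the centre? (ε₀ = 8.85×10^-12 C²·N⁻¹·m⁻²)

Symmetry ⇒ E = E(r) r̂. Gaussian sphere of radius r = 1.61 m (r > 0.497 m).
The entire shell is enclosed: Q_enc = -2.43e-5 C.
By Gauss's law, ∮E·dA = E·4πr² = Q_enc/ε₀.
E = |Q_enc|/(4πε₀r²) = (2.43×10^-5)/(4π·8.85×10^-12·(1.61)²) = 8.43e4 N/C.

|E| ≈ 8.43×10^4 N/C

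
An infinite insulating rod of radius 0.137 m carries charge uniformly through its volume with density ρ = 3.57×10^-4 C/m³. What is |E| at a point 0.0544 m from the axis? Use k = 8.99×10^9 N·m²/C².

E = 1.10×10^6 V/m

Take a coaxial cylindrical Gaussian surface of radius r = 0.0544 m and length L (r < R).
Charge inside radius r per length L is ρ·πr²·L, so λ_enc = ρπr² = 3.319×10^-6 C/m.
By Gauss's law (flux through the curved wall only), E·2πrL = λ_enc L/ε₀.
E = 2k|λ_enc|/r = 2(8.99×10^9)(3.319×10^-6)/(0.0544) = 1.10e6 N/C.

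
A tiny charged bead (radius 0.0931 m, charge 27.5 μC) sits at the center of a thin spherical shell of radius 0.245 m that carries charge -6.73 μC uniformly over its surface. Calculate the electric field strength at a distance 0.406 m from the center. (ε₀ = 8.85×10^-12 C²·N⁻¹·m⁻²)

Use a concentric Gaussian sphere at r = 0.406 m (r > 0.245 m, enclosing both).
Q_enc = (27.5 μC) + (-6.73 μC) = 2.077×10^-5 C.
Applying ∮E·dA = Q_enc/ε₀ with Φ = E(4πr²):
E = |Q_enc|/(4πε₀r²) = (2.077e-5)/(4π·8.85×10^-12·(0.406)²) = 1.13e6 N/C.

E = 1.13×10^6 N/C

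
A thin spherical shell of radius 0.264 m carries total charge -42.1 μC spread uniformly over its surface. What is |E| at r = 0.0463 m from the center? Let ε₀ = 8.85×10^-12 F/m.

By spherical symmetry E is radial; choose a Gaussian sphere of radius r = 0.0463 m (inside the shell, r < 0.264 m).
All the charge is outside the Gaussian surface: Q_enc = 0, hence E = 0 everywhere inside the shell.

|E| = 0 V/m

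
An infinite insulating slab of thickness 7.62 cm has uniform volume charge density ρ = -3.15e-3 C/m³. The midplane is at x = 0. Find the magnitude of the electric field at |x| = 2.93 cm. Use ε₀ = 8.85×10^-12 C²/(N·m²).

E ≈ 1.04×10^7 N/C

By symmetry E is perpendicular to the slab. A Gaussian pillbox from −2.93 cm to +2.93 cm (face area A) lies entirely within the slab.
Q_enc = ρ·(2x)·A and flux = 2EA, so 2EA = 2ρxA/ε₀ ⇒ E = |ρ|x/ε₀.
E = (3.15×10^-3)(0.0293)/(8.85×10^-12) = 1.04×10^7 N/C.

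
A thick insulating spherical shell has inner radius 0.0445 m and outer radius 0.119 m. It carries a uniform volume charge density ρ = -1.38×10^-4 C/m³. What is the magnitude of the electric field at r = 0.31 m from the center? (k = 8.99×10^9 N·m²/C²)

E = 8.64×10^4 N/C

Symmetry ⇒ E = E(r) r̂. Gaussian sphere of radius r = 0.31 m (r > 0.119 m, enclosing the whole shell).
Q_enc = ρ·(4π/3)(b³ − a³) = (-1.38e-4)·(4π/3)·((0.119)³ − (0.0445)³) = -9.232×10^-7 C.
Since E is radial and uniform over the Gaussian sphere, Φ = E·4πr² = Q_enc/ε₀.
E = k|Q_enc|/r² = (8.99×10^9)(9.232e-7)/(0.31)² = 8.64×10^4 N/C.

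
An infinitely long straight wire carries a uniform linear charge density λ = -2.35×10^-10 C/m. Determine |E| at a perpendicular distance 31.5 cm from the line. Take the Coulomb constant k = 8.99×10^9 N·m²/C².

By cylindrical symmetry E is radial; use a coaxial Gaussian cylinder of radius 31.5 cm and length L.
Q_enc = λL, so λ_enc = -2.35×10^-10 C/m.
Since E is radial and uniform over the curved surface, Φ = E·2πrL = Q_enc/ε₀ = λ_enc L/ε₀.
E = 2k|λ_enc|/r = 2(8.99×10^9)(2.35e-10)/(0.315) = 13.4 N/C.

E = 13.4 N/C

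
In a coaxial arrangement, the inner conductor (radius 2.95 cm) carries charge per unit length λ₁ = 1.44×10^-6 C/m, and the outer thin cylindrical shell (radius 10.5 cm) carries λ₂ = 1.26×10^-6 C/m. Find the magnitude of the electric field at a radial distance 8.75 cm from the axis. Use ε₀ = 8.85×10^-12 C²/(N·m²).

Take a coaxial cylindrical Gaussian surface of radius r = 8.75 cm and length L (between the conductors, 2.95 cm < r < 10.5 cm).
The shell at 10.5 cm lies outside the Gaussian surface, so λ_enc = λ₁ = 1.44×10^-6 C/m.
Since E is radial and uniform over the curved surface, Φ = E·2πrL = Q_enc/ε₀ = λ_enc L/ε₀.
E = |λ_enc|/(2πε₀r) = (1.44×10^-6)/(2π·8.85×10^-12·0.0875) = 2.96×10^5 N/C.

|E| ≈ 2.96×10^5 V/m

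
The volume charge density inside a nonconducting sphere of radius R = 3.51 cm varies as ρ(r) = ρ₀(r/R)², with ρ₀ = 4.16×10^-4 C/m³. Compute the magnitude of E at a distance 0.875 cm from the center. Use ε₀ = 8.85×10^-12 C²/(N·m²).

|E| = 5.11e3 V/m

By spherical symmetry E is radial; choose a Gaussian sphere of radius r = 0.875 cm (r < R).
Q_enc = ∫₀^r ρ(r')·4πr'² dr' = (4πρ₀/R²) ∫₀^r r'^4 dr' = 4πρ₀ r^5/(5·R²) = 4.353×10^-11 C.
Applying ∮E·dA = Q_enc/ε₀ with Φ = E(4πr²):
E = |Q_enc|/(4πε₀r²) = (4.353e-11)/(4π·8.85×10^-12·(0.00875)²) = 5.11e3 N/C.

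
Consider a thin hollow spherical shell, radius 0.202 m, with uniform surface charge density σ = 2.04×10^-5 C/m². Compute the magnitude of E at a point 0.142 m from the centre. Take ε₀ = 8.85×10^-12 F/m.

E = 0 (no enclosed charge)

By spherical symmetry E is radial; choose a Gaussian sphere of radius r = 0.142 m (inside the shell, r < 0.202 m).
No charge lies within this surface, so Q_enc = 0 and Gauss's law gives E·4πr² = 0 ⇒ E = 0.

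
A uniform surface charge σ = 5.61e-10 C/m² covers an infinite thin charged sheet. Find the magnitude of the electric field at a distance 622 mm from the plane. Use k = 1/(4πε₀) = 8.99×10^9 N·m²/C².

E ≈ 31.7 V/m

Choose a cylindrical pillbox piercing the sheet, end faces (area A) parallel to it.
Only the two end caps contribute flux: Φ = 2EA. With Q_enc = σA, Gauss's law gives E = |σ|/(2ε₀).
E = 2πk|σ| = 2π(8.99×10^9)(5.61×10^-10) = 31.7 N/C.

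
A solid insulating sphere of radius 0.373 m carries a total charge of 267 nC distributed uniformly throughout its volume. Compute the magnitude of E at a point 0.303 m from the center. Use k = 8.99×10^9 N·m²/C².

|E| ≈ 1.40×10^4 N/C

Symmetry ⇒ E = E(r) r̂. Gaussian sphere of radius r = 0.303 m (r < R).
For a uniform sphere the enclosed fraction is (r/R)³, so Q_enc = (267 nC)(0.303/0.373)³ = 1.431×10^-7 C.
Since E is radial and uniform over the Gaussian sphere, Φ = E·4πr² = Q_enc/ε₀.
E = k|Q_enc|/r² = (8.99×10^9)(1.431×10^-7)/(0.303)² = 1.40e4 N/C.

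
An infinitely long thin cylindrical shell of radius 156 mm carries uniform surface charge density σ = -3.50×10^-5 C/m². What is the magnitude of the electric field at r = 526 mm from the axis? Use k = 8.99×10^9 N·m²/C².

E = 1.17×10^6 V/m

Coaxial Gaussian cylinder, radius r = 526 mm, length L (r > 156 mm).
The whole shell is enclosed: λ_enc = σ·2πR = (-3.50×10^-5)·2π·(0.156) = -3.431×10^-5 C/m.
Applying ∮E·dA = Q_enc/ε₀ with the end caps contributing no flux:
E = 2k|λ_enc|/r = 2(8.99×10^9)(3.431×10^-5)/(0.526) = 1.17e6 N/C.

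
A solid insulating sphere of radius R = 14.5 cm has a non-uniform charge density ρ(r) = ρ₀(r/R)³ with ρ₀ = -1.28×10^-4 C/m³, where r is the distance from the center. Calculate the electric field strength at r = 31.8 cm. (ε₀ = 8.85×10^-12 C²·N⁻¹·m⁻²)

Take a concentric spherical Gaussian surface of radius r = 31.8 cm (r > R, all charge enclosed).
Q_enc = 4π ∫₀^R ρ₀(r'/R)^3 r'² dr' = 4πρ₀R³/6 = -8.173×10^-7 C.
Since E is radial and uniform over the Gaussian sphere, Φ = E·4πr² = Q_enc/ε₀.
E = |Q_enc|/(4πε₀r²) = (8.173×10^-7)/(4π·8.85×10^-12·(0.318)²) = 7.27×10^4 N/C.

|E| = 7.27×10^4 V/m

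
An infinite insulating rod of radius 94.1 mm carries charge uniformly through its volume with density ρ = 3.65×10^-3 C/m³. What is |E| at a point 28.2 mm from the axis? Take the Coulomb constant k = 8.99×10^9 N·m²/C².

Choose a coaxial cylinder of radius r = 28.2 mm (arbitrary length L) as the Gaussian surface (r < R).
Charge inside radius r per length L is ρ·πr²·L, so λ_enc = ρπr² = 9.119e-6 C/m.
Since E is radial and uniform over the curved surface, Φ = E·2πrL = Q_enc/ε₀ = λ_enc L/ε₀.
E = 2k|λ_enc|/r = 2(8.99×10^9)(9.119e-6)/(0.0282) = 5.81×10^6 N/C.

5.81×10^6 V/m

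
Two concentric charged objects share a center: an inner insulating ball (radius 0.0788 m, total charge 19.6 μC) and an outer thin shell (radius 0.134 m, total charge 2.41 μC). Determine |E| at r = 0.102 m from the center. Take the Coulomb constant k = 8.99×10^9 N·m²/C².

Use a concentric Gaussian sphere at r = 0.102 m (between the bodies, 0.0788 m < r < 0.134 m).
Only the inner charge is enclosed; the outer shell contributes nothing inside itself. Q_enc = 19.6 μC = 1.96e-5 C.
By Gauss's law, ∮E·dA = E·4πr² = Q_enc/ε₀.
E = k|Q_enc|/r² = (8.99×10^9)(1.96×10^-5)/(0.102)² = 1.69×10^7 N/C.

E ≈ 1.69e7 N/C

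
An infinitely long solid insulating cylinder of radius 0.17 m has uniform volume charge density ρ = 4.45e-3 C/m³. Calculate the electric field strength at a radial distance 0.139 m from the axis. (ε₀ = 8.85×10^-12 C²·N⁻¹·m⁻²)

Take a coaxial cylindrical Gaussian surface of radius r = 0.139 m and length L (r < R).
Charge inside radius r per length L is ρ·πr²·L, so λ_enc = ρπr² = 2.701×10^-4 C/m.
Applying ∮E·dA = Q_enc/ε₀ with the end caps contributing no flux:
E = |λ_enc|/(2πε₀r) = (2.701×10^-4)/(2π·8.85×10^-12·0.139) = 3.49e7 N/C.

E ≈ 3.49e7 V/m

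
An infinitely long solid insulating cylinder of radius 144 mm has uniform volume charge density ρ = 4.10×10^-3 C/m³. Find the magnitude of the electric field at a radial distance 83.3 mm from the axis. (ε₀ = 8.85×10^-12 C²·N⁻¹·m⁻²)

Coaxial Gaussian cylinder, radius r = 83.3 mm, length L (r < R).
Enclosed charge per unit length: λ_enc = ρ·πr² = (4.10e-3)π(0.0833)² = 8.938×10^-5 C/m.
Gauss's law: E·2πrL = λ_enc L/ε₀.
E = |λ_enc|/(2πε₀r) = (8.938×10^-5)/(2π·8.85×10^-12·0.0833) = 1.93×10^7 N/C.

E = 1.93e7 V/m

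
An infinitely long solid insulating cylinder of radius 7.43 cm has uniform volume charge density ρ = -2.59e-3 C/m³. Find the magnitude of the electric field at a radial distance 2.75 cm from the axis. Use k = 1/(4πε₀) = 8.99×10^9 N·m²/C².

|E| ≈ 4.02e6 V/m

Take a coaxial cylindrical Gaussian surface of radius r = 2.75 cm and length L (r < R).
Enclosed charge per unit length: λ_enc = ρ·πr² = (-2.59e-3)π(0.0275)² = -6.153×10^-6 C/m.
Gauss's law: E·2πrL = λ_enc L/ε₀.
E = 2k|λ_enc|/r = 2(8.99×10^9)(6.153e-6)/(0.0275) = 4.02e6 N/C.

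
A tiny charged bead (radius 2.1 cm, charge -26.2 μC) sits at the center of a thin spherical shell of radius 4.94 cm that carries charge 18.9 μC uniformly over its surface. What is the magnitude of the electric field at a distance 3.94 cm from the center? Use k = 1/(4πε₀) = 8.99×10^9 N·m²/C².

Symmetry ⇒ E = E(r) r̂. Gaussian sphere of radius r = 3.94 cm (between the bodies, 2.1 cm < r < 4.94 cm).
The shell at 4.94 cm lies outside the Gaussian surface, so Q_enc = -26.2 μC = -2.62e-5 C.
Since E is radial and uniform over the Gaussian sphere, Φ = E·4πr² = Q_enc/ε₀.
E = k|Q_enc|/r² = (8.99×10^9)(2.62×10^-5)/(0.0394)² = 1.52×10^8 N/C.

E = 1.52×10^8 N/C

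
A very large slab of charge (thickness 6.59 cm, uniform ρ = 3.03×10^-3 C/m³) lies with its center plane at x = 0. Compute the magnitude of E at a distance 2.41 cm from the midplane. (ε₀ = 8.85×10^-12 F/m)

E = 8.25×10^6 N/C

By symmetry E is perpendicular to the slab. A Gaussian pillbox from −2.41 cm to +2.41 cm (face area A) lies entirely within the slab.
Q_enc = ρ·(2x)·A and flux = 2EA, so 2EA = 2ρxA/ε₀ ⇒ E = |ρ|x/ε₀.
E = (3.03×10^-3)(0.0241)/(8.85×10^-12) = 8.25e6 N/C.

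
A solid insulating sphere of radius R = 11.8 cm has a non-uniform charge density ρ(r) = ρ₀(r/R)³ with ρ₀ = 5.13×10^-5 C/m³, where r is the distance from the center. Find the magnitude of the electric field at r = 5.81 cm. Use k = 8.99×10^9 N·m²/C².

E = 6.70e3 N/C

Use a concentric Gaussian sphere at r = 5.81 cm (r < R).
Integrate the density: Q_enc = 4π ∫₀^r ρ₀(r'/R)^3 r'² dr' = 4πρ₀ r^6/(6·R³) = 2.515×10^-9 C.
Gauss's law: E·4πr² = Q_enc/ε₀.
E = k|Q_enc|/r² = (8.99×10^9)(2.515e-9)/(0.0581)² = 6.70×10^3 N/C.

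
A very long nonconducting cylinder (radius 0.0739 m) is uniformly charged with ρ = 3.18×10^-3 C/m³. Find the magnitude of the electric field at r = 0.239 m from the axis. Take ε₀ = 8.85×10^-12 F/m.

|E| ≈ 4.11×10^6 N/C

Choose a coaxial cylinder of radius r = 0.239 m (arbitrary length L) as the Gaussian surface (r > 0.0739 m, full cross-section enclosed).
λ_enc = ρ·πR² = (3.18×10^-3)π(0.0739)² = 5.456×10^-5 C/m.
Applying ∮E·dA = Q_enc/ε₀ with the end caps contributing no flux:
E = |λ_enc|/(2πε₀r) = (5.456e-5)/(2π·8.85×10^-12·0.239) = 4.11×10^6 N/C.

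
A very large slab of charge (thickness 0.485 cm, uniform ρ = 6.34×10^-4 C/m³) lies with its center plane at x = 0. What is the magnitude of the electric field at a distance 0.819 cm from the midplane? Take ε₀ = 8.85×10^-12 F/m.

The point |x| = 0.819 cm lies outside the slab (half-thickness 0.002425 m). A symmetric pillbox spanning the full slab encloses Q_enc = ρ·d·A.
Flux = 2EA ⇒ E = |ρ|d/(2ε₀), independent of distance outside.
E = (6.34e-4)(0.00485)/(2·8.85×10^-12) = 1.74×10^5 N/C.

1.74×10^5 N/C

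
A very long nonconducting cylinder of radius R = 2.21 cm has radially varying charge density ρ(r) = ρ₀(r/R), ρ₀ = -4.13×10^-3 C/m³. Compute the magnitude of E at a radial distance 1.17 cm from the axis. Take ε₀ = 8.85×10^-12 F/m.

By cylindrical symmetry E is radial; use a coaxial Gaussian cylinder of radius 1.17 cm and length L (r < R).
λ_enc = ∫₀^r ρ(r')·2πr' dr' = (2πρ₀/R)·r^3/3 = -6.269×10^-7 C/m.
Since E is radial and uniform over the curved surface, Φ = E·2πrL = Q_enc/ε₀ = λ_enc L/ε₀.
E = |λ_enc|/(2πε₀r) = (6.269×10^-7)/(2π·8.85×10^-12·0.0117) = 9.64e5 N/C.

9.64e5 N/C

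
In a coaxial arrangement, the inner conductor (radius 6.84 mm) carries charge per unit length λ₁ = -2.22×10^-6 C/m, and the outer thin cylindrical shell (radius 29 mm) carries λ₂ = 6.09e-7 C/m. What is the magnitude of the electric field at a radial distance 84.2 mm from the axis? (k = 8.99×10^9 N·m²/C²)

E ≈ 3.44e5 N/C

Coaxial Gaussian cylinder, radius r = 84.2 mm, length L (r > 29 mm, enclosing both).
λ_enc = λ₁ + λ₂ = (-2.22×10^-6) + (6.09×10^-7) = -1.611×10^-6 C/m.
Applying ∮E·dA = Q_enc/ε₀ with the end caps contributing no flux:
E = 2k|λ_enc|/r = 2(8.99×10^9)(1.611×10^-6)/(0.0842) = 3.44×10^5 N/C.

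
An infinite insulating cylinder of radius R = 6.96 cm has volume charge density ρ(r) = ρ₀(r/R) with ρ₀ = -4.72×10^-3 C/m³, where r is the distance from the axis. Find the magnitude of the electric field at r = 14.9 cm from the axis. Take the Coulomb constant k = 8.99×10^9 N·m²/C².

E = 5.78e6 V/m

By cylindrical symmetry E is radial; use a coaxial Gaussian cylinder of radius 14.9 cm and length L (r > R, full charge per length enclosed).
λ_enc = 2π ∫₀^R ρ₀(r'/R)^1 r' dr' = 2πρ₀R²/3 = -4.789e-5 C/m.
Since E is radial and uniform over the curved surface, Φ = E·2πrL = Q_enc/ε₀ = λ_enc L/ε₀.
E = 2k|λ_enc|/r = 2(8.99×10^9)(4.789×10^-5)/(0.149) = 5.78e6 N/C.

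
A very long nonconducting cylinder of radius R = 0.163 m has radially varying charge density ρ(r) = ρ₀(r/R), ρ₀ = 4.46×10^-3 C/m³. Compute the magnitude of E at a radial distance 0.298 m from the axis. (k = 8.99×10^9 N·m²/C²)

E ≈ 1.50×10^7 N/C

Coaxial Gaussian cylinder, radius r = 0.298 m, length L (r > R, full charge per length enclosed).
λ_enc = 2π ∫₀^R ρ₀(r'/R)^1 r' dr' = 2πρ₀R²/3 = 2.482×10^-4 C/m.
Since E is radial and uniform over the curved surface, Φ = E·2πrL = Q_enc/ε₀ = λ_enc L/ε₀.
E = 2k|λ_enc|/r = 2(8.99×10^9)(2.482×10^-4)/(0.298) = 1.50e7 N/C.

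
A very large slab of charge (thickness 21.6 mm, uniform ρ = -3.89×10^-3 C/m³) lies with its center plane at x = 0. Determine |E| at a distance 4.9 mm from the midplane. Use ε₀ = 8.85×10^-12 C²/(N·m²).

|E| = 2.15e6 V/m

By symmetry E is perpendicular to the slab. A Gaussian pillbox from −4.9 mm to +4.9 mm (face area A) lies entirely within the slab.
Q_enc = ρ·(2x)·A and flux = 2EA, so 2EA = 2ρxA/ε₀ ⇒ E = |ρ|x/ε₀.
E = (3.89×10^-3)(0.0049)/(8.85×10^-12) = 2.15e6 N/C.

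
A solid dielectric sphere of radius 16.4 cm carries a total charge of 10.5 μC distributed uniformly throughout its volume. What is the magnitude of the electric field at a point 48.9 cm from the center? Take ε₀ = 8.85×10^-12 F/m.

Use a concentric Gaussian sphere at r = 48.9 cm (r > R, so the entire charge is enclosed).
Q_enc = 10.5 μC = 1.05×10^-5 C.
By Gauss's law, ∮E·dA = E·4πr² = Q_enc/ε₀.
E = |Q_enc|/(4πε₀r²) = (1.05×10^-5)/(4π·8.85×10^-12·(0.489)²) = 3.95×10^5 N/C.

|E| = 3.95×10^5 N/C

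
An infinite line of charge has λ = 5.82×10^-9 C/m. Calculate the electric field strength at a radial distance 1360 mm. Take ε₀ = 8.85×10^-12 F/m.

By cylindrical symmetry E is radial; use a coaxial Gaussian cylinder of radius 1360 mm and length L.
Q_enc = λL, so λ_enc = 5.82e-9 C/m.
By Gauss's law (flux through the curved wall only), E·2πrL = λ_enc L/ε₀.
E = |λ_enc|/(2πε₀r) = (5.82e-9)/(2π·8.85×10^-12·1.36) = 77 N/C.

77 V/m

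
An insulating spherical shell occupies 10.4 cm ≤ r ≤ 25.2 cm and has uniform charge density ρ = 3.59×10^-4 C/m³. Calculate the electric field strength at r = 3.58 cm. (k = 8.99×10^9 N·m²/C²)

E = 0

Take a concentric spherical Gaussian surface of radius r = 3.58 cm (r < 10.4 cm, inside the empty cavity).
Q_enc = 0 (all charge lies at larger r); Gauss's law gives E = 0.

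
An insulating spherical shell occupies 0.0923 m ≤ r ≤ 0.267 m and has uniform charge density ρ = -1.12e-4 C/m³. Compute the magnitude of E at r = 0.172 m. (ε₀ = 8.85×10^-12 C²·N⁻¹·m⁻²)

6.13×10^5 V/m

Use a concentric Gaussian sphere at r = 0.172 m (within the shell material, 0.0923 m < r < 0.267 m).
Enclosed charge is the volume from a to r: Q_enc = (4π/3)ρ(r³ − a³) = -2.018×10^-6 C.
Gauss's law: E·4πr² = Q_enc/ε₀.
E = |Q_enc|/(4πε₀r²) = (2.018e-6)/(4π·8.85×10^-12·(0.172)²) = 6.13e5 N/C.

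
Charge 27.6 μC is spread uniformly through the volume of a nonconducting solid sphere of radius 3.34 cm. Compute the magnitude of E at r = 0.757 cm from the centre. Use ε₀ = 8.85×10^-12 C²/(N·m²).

|E| ≈ 5.04×10^7 V/m

By spherical symmetry E is radial; choose a Gaussian sphere of radius r = 0.757 cm (r < R).
Only the charge within r is enclosed: Q_enc = Q·(r/R)³ = (27.6 μC)·(0.757 cm/3.34 cm)³ = 3.213e-7 C.
Gauss's law: E·4πr² = Q_enc/ε₀.
E = |Q_enc|/(4πε₀r²) = (3.213×10^-7)/(4π·8.85×10^-12·(0.00757)²) = 5.04×10^7 N/C.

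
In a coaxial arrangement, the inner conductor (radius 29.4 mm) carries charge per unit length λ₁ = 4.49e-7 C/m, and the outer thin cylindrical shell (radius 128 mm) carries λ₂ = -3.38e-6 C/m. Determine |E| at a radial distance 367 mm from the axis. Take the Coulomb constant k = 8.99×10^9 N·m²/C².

1.44×10^5 V/m

Choose a coaxial cylinder of radius r = 367 mm (arbitrary length L) as the Gaussian surface (r > 128 mm, enclosing both).
λ_enc = λ₁ + λ₂ = (4.49×10^-7) + (-3.38e-6) = -2.931e-6 C/m.
Since E is radial and uniform over the curved surface, Φ = E·2πrL = Q_enc/ε₀ = λ_enc L/ε₀.
E = 2k|λ_enc|/r = 2(8.99×10^9)(2.931×10^-6)/(0.367) = 1.44×10^5 N/C.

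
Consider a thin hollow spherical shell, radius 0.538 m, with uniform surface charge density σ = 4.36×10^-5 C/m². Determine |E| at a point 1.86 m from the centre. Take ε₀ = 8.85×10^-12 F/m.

Use a concentric Gaussian sphere at r = 1.86 m (r > 0.538 m).
The entire shell is enclosed: Q_enc = σ·4πR² = (4.36×10^-5)·4π·(0.538)² = 1.586e-4 C.
Applying ∮E·dA = Q_enc/ε₀ with Φ = E(4πr²):
E = |Q_enc|/(4πε₀r²) = (1.586×10^-4)/(4π·8.85×10^-12·(1.86)²) = 4.12e5 N/C.

4.12×10^5 N/C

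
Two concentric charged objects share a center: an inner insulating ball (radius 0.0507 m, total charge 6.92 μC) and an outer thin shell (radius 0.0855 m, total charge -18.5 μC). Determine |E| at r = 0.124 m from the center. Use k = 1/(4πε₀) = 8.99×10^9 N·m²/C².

E ≈ 6.77×10^6 N/C

By spherical symmetry E is radial; choose a Gaussian sphere of radius r = 0.124 m (r > 0.0855 m, enclosing both).
Q_enc = (6.92 μC) + (-18.5 μC) = -1.158e-5 C.
By Gauss's law, ∮E·dA = E·4πr² = Q_enc/ε₀.
E = k|Q_enc|/r² = (8.99×10^9)(1.158×10^-5)/(0.124)² = 6.77e6 N/C.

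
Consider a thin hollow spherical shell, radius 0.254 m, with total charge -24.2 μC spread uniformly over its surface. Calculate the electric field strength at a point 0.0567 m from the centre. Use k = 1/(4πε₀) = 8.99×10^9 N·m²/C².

Symmetry ⇒ E = E(r) r̂. Gaussian sphere of radius r = 0.0567 m (inside the shell, r < 0.254 m).
All the charge is outside the Gaussian surface: Q_enc = 0, hence E = 0 everywhere inside the shell.

|E| = 0 V/m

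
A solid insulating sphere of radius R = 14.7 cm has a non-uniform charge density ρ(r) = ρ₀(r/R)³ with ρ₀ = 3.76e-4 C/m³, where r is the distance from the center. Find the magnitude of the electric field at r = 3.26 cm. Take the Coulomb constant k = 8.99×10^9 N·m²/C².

Take a concentric spherical Gaussian surface of radius r = 3.26 cm (r < R).
Q_enc = ∫₀^r ρ(r')·4πr'² dr' = (4πρ₀/R³) ∫₀^r r'^5 dr' = 4πρ₀ r^6/(6·R³) = 2.976×10^-10 C.
By Gauss's law, ∮E·dA = E·4πr² = Q_enc/ε₀.
E = k|Q_enc|/r² = (8.99×10^9)(2.976×10^-10)/(0.0326)² = 2.52×10^3 N/C.

E ≈ 2.52e3 N/C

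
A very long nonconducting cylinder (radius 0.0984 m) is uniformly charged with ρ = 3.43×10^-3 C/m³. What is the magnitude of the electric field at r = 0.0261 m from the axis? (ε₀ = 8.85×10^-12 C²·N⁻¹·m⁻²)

|E| ≈ 5.06×10^6 V/m

Take a coaxial cylindrical Gaussian surface of radius r = 0.0261 m and length L (r < R).
Enclosed charge per unit length: λ_enc = ρ·πr² = (3.43×10^-3)π(0.0261)² = 7.34e-6 C/m.
Gauss's law: E·2πrL = λ_enc L/ε₀.
E = |λ_enc|/(2πε₀r) = (7.34×10^-6)/(2π·8.85×10^-12·0.0261) = 5.06×10^6 N/C.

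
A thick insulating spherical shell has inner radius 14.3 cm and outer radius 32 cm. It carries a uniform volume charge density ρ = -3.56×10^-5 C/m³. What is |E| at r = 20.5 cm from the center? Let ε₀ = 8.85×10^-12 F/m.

|E| ≈ 1.82×10^5 N/C

By spherical symmetry E is radial; choose a Gaussian sphere of radius r = 20.5 cm (within the shell material, 14.3 cm < r < 32 cm).
Enclosed charge is the volume from a to r: Q_enc = (4π/3)ρ(r³ − a³) = -8.486e-7 C.
Gauss's law: E·4πr² = Q_enc/ε₀.
E = |Q_enc|/(4πε₀r²) = (8.486e-7)/(4π·8.85×10^-12·(0.205)²) = 1.82×10^5 N/C.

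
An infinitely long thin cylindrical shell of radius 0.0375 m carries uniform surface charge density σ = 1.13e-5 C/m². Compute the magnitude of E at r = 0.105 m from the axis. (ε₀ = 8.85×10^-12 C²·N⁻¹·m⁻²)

|E| ≈ 4.56×10^5 N/C

Take a coaxial cylindrical Gaussian surface of radius r = 0.105 m and length L (r > 0.0375 m).
The whole shell is enclosed: λ_enc = σ·2πR = (1.13×10^-5)·2π·(0.0375) = 2.662e-6 C/m.
By Gauss's law (flux through the curved wall only), E·2πrL = λ_enc L/ε₀.
E = |λ_enc|/(2πε₀r) = (2.662×10^-6)/(2π·8.85×10^-12·0.105) = 4.56e5 N/C.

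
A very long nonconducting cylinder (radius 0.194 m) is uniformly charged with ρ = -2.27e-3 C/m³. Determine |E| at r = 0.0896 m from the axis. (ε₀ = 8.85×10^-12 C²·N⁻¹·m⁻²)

E ≈ 1.15×10^7 V/m

Take a coaxial cylindrical Gaussian surface of radius r = 0.0896 m and length L (r < R).
Enclosed charge per unit length: λ_enc = ρ·πr² = (-2.27×10^-3)π(0.0896)² = -5.725e-5 C/m.
By Gauss's law (flux through the curved wall only), E·2πrL = λ_enc L/ε₀.
E = |λ_enc|/(2πε₀r) = (5.725×10^-5)/(2π·8.85×10^-12·0.0896) = 1.15×10^7 N/C.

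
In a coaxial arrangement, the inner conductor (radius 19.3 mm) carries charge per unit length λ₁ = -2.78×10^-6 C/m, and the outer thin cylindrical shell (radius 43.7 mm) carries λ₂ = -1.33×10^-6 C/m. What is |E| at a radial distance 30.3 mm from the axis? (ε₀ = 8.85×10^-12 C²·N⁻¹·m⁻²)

Take a coaxial cylindrical Gaussian surface of radius r = 30.3 mm and length L (between the conductors, 19.3 mm < r < 43.7 mm).
The shell at 43.7 mm lies outside the Gaussian surface, so λ_enc = λ₁ = -2.78×10^-6 C/m.
Since E is radial and uniform over the curved surface, Φ = E·2πrL = Q_enc/ε₀ = λ_enc L/ε₀.
E = |λ_enc|/(2πε₀r) = (2.78×10^-6)/(2π·8.85×10^-12·0.0303) = 1.65×10^6 N/C.

1.65×10^6 V/m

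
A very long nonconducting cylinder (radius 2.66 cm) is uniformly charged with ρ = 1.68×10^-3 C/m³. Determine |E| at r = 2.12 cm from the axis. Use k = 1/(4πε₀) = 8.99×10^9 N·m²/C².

E ≈ 2.01×10^6 N/C

Choose a coaxial cylinder of radius r = 2.12 cm (arbitrary length L) as the Gaussian surface (r < R).
Enclosed charge per unit length: λ_enc = ρ·πr² = (1.68×10^-3)π(0.0212)² = 2.372×10^-6 C/m.
By Gauss's law (flux through the curved wall only), E·2πrL = λ_enc L/ε₀.
E = 2k|λ_enc|/r = 2(8.99×10^9)(2.372×10^-6)/(0.0212) = 2.01×10^6 N/C.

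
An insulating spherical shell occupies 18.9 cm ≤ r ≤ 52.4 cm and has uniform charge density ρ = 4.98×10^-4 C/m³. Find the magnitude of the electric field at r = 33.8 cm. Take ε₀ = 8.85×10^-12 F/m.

Symmetry ⇒ E = E(r) r̂. Gaussian sphere of radius r = 33.8 cm (within the shell material, 18.9 cm < r < 52.4 cm).
Enclosed charge is the volume from a to r: Q_enc = (4π/3)ρ(r³ − a³) = 6.647×10^-5 C.
By Gauss's law, ∮E·dA = E·4πr² = Q_enc/ε₀.
E = |Q_enc|/(4πε₀r²) = (6.647e-5)/(4π·8.85×10^-12·(0.338)²) = 5.23×10^6 N/C.

5.23×10^6 N/C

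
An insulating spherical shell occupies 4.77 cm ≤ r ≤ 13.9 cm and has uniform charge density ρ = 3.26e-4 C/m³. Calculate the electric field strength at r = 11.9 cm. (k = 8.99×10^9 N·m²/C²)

|E| = 1.37e6 V/m

Use a concentric Gaussian sphere at r = 11.9 cm (within the shell material, 4.77 cm < r < 13.9 cm).
Enclosed charge is the volume from a to r: Q_enc = (4π/3)ρ(r³ − a³) = 2.153e-6 C.
Gauss's law: E·4πr² = Q_enc/ε₀.
E = k|Q_enc|/r² = (8.99×10^9)(2.153e-6)/(0.119)² = 1.37×10^6 N/C.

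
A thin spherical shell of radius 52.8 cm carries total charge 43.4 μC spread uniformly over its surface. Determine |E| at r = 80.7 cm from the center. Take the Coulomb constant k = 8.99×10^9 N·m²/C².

Symmetry ⇒ E = E(r) r̂. Gaussian sphere of radius r = 80.7 cm (r > 52.8 cm).
The entire shell is enclosed: Q_enc = 4.34×10^-5 C.
Applying ∮E·dA = Q_enc/ε₀ with Φ = E(4πr²):
E = k|Q_enc|/r² = (8.99×10^9)(4.34×10^-5)/(0.807)² = 5.99e5 N/C.

E = 5.99×10^5 N/C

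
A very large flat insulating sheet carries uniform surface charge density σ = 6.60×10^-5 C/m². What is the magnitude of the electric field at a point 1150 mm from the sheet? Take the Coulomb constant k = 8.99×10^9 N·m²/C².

E = 3.73×10^6 V/m

The symmetry is planar: E is normal to the sheet and the same magnitude on both sides. Take a pillbox straddling the sheet with end-cap area A.
Flux Φ = 2EA and Q_enc = σA, so 2EA = σA/ε₀ ⇒ E = |σ|/(2ε₀), independent of distance.
E = 2πk|σ| = 2π(8.99×10^9)(6.60e-5) = 3.73×10^6 N/C.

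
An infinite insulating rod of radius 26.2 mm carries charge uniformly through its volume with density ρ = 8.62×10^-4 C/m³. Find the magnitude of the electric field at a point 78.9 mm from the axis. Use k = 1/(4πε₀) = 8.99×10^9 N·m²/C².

|E| ≈ 4.24×10^5 V/m

Coaxial Gaussian cylinder, radius r = 78.9 mm, length L (r > 26.2 mm, full cross-section enclosed).
λ_enc = ρ·πR² = (8.62e-4)π(0.0262)² = 1.859×10^-6 C/m.
Applying ∮E·dA = Q_enc/ε₀ with the end caps contributing no flux:
E = 2k|λ_enc|/r = 2(8.99×10^9)(1.859×10^-6)/(0.0789) = 4.24×10^5 N/C.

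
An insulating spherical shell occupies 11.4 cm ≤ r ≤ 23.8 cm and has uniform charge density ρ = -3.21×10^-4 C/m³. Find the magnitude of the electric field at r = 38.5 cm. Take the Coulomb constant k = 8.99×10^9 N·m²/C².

E ≈ 9.79×10^5 V/m

Symmetry ⇒ E = E(r) r̂. Gaussian sphere of radius r = 38.5 cm (r > 23.8 cm, enclosing the whole shell).
Q_enc = ρ·(4π/3)(b³ − a³) = (-3.21e-4)·(4π/3)·((0.238)³ − (0.114)³) = -1.613×10^-5 C.
Since E is radial and uniform over the Gaussian sphere, Φ = E·4πr² = Q_enc/ε₀.
E = k|Q_enc|/r² = (8.99×10^9)(1.613×10^-5)/(0.385)² = 9.79×10^5 N/C.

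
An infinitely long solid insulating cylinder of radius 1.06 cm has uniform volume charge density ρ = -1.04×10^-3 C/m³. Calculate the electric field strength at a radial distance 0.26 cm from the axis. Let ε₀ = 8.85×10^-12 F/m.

1.53e5 V/m

Take a coaxial cylindrical Gaussian surface of radius r = 0.26 cm and length L (r < R).
Enclosed charge per unit length: λ_enc = ρ·πr² = (-1.04×10^-3)π(0.0026)² = -2.209e-8 C/m.
Since E is radial and uniform over the curved surface, Φ = E·2πrL = Q_enc/ε₀ = λ_enc L/ε₀.
E = |λ_enc|/(2πε₀r) = (2.209×10^-8)/(2π·8.85×10^-12·0.0026) = 1.53e5 N/C.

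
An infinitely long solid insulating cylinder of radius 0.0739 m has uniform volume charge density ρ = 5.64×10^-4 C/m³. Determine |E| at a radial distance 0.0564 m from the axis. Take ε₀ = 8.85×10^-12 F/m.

By cylindrical symmetry E is radial; use a coaxial Gaussian cylinder of radius 0.0564 m and length L (r < R).
Enclosed charge per unit length: λ_enc = ρ·πr² = (5.64e-4)π(0.0564)² = 5.636×10^-6 C/m.
Gauss's law: E·2πrL = λ_enc L/ε₀.
E = |λ_enc|/(2πε₀r) = (5.636e-6)/(2π·8.85×10^-12·0.0564) = 1.80e6 N/C.

|E| = 1.80×10^6 N/C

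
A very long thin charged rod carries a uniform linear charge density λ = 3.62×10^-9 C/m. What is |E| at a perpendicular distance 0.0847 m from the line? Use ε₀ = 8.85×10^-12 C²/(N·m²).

Coaxial Gaussian cylinder, radius r = 0.0847 m, length L.
Q_enc = λL, so λ_enc = 3.62×10^-9 C/m.
By Gauss's law (flux through the curved wall only), E·2πrL = λ_enc L/ε₀.
E = |λ_enc|/(2πε₀r) = (3.62×10^-9)/(2π·8.85×10^-12·0.0847) = 769 N/C.

|E| = 769 N/C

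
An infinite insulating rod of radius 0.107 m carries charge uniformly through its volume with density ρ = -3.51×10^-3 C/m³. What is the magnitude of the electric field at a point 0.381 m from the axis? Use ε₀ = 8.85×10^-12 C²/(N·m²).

Choose a coaxial cylinder of radius r = 0.381 m (arbitrary length L) as the Gaussian surface (r > 0.107 m, full cross-section enclosed).
λ_enc = ρ·πR² = (-3.51×10^-3)π(0.107)² = -1.262×10^-4 C/m.
Applying ∮E·dA = Q_enc/ε₀ with the end caps contributing no flux:
E = |λ_enc|/(2πε₀r) = (1.262×10^-4)/(2π·8.85×10^-12·0.381) = 5.96×10^6 N/C.

E = 5.96e6 N/C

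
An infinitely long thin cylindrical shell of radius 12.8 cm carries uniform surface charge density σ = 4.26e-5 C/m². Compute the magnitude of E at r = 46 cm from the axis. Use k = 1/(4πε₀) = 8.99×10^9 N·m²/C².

|E| ≈ 1.34×10^6 V/m

Coaxial Gaussian cylinder, radius r = 46 cm, length L (r > 12.8 cm).
The whole shell is enclosed: λ_enc = σ·2πR = (4.26×10^-5)·2π·(0.128) = 3.426×10^-5 C/m.
Gauss's law: E·2πrL = λ_enc L/ε₀.
E = 2k|λ_enc|/r = 2(8.99×10^9)(3.426×10^-5)/(0.46) = 1.34e6 N/C.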